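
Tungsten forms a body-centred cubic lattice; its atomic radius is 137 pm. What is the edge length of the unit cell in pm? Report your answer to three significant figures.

In a BCC lattice, atoms touch along the body diagonal, so √3·a = 4r.
a = 4r/√3 = 4 × 137 / 1.7321 = 316 pm.

316 pm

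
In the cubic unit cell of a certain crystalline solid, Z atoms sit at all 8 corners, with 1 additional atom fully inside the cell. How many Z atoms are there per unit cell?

Corner atoms are shared by 8 cells (1/8 each), interior atoms are unshared.
Net atoms = 8 × 1/8 + 1 = 1 + 1 = 2.

2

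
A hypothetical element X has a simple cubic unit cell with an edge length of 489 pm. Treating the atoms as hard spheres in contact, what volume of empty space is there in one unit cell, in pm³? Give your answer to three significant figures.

In a simple cubic lattice atoms touch along the cell edge, so a = 2r, so r = 0.5000a = 244.5 pm.
V_cell = a³ = 1.169 × 10^8 pm³; V_atoms = 1 × (4/3)πr³ = 6.122 × 10^7 pm³.
Empty space = 1.169 × 10^8 − 6.122 × 10^7 = 5.57 × 10^7 pm³.

5.57 × 10^7 pm³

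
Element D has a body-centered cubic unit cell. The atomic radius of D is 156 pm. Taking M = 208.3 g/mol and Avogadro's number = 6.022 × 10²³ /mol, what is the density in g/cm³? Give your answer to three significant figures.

14.8 g/cm³

In a BCC lattice, atoms touch along the body diagonal, so √3·a = 4r, giving a = 360.3 pm = 3.603 × 10^-8 cm.
With Z = 2, ρ = Z·M/(N_A·a³) = 2 × 208.3 / (6.022 × 10²³ × 4.676 × 10^-23) = 14.79 g/cm³.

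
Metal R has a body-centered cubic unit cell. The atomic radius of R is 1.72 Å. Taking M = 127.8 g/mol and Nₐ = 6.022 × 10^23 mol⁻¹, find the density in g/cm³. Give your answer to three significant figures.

In a BCC lattice, atoms touch along the body diagonal, so √3·a = 4r, giving a = 3.972 Å = 3.972 × 10^-8 cm.
With Z = 2, ρ = Z·M/(N_A·a³) = 2 × 127.8 / (6.022 × 10²³ × 6.267 × 10^-23) = 6.772 g/cm³.

6.77 g/cm³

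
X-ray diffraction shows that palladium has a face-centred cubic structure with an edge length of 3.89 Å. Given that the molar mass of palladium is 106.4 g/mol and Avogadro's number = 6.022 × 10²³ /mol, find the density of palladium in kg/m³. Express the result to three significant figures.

12000 kg/m³

An FCC unit cell contains Z = 4 atoms.
Cell volume: a³ = (3.89 Å)³ = (3.890 × 10^-8 cm)³ = 5.886 × 10^-23 cm³.
ρ = Z·M/(N_A·a³) = 4 × 106.4 / (6.022 × 10²³ × 5.886 × 10^-23) = 12.01 g/cm³ = 12000 kg/m³.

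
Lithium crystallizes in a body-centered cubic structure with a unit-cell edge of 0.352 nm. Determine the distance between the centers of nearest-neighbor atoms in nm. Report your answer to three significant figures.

0.305 nm

In a BCC structure, atoms touch along the body diagonal, so √3·a = 4r; the nearest-neighbor distance equals 2r = 0.8660·a.
d = 0.8660 × 0.352 = 0.305 nm.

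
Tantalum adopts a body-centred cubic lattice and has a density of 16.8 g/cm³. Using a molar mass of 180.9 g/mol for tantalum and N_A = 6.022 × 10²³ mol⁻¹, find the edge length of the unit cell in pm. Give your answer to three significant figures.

329 pm

With Z = 2 atoms per BCC cell, a³ = Z·M/(N_A·ρ) = 2 × 180.9 / (6.022 × 10²³ × 16.80 g/cm³) = 3.576 × 10^-23 cm³.
a = (3.576 × 10^-23)^(1/3) = 3.295 × 10^-8 cm = 329 pm.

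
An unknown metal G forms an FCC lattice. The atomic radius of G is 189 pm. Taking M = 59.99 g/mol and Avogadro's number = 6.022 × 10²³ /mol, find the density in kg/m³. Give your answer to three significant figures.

In an FCC lattice, atoms touch along the face diagonal, so √2·a = 4r, giving a = 534.6 pm = 5.346 × 10^-8 cm.
With Z = 4, ρ = Z·M/(N_A·a³) = 4 × 59.99 / (6.022 × 10²³ × 1.528 × 10^-22) = 2.608 g/cm³ = 2610 kg/m³.

2610 kg/m³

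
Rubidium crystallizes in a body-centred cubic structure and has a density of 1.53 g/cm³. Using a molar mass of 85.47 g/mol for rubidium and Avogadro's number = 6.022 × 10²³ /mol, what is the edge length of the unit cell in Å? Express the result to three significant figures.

5.70 Å

With Z = 2 atoms per BCC cell, a³ = Z·M/(N_A·ρ) = 2 × 85.47 / (6.022 × 10²³ × 1.530 g/cm³) = 1.855 × 10^-22 cm³.
a = (1.855 × 10^-22)^(1/3) = 5.703 × 10^-8 cm = 5.70 Å.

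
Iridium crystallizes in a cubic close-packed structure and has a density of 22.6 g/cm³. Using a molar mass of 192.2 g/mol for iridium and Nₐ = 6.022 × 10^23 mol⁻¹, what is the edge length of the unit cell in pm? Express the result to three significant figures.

With Z = 4 atoms per FCC cell, a³ = Z·M/(N_A·ρ) = 4 × 192.2 / (6.022 × 10²³ × 22.60 g/cm³) = 5.649 × 10^-23 cm³.
a = (5.649 × 10^-23)^(1/3) = 3.837 × 10^-8 cm = 384 pm.

384 pm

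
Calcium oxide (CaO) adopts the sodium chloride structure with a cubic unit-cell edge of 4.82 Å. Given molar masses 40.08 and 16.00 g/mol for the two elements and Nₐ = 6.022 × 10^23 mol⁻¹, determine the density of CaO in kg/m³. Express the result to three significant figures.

The sodium chloride structure contains Z = 4 formula units per cell; M(CaO) = 40.08 + 16.00 = 56.08 g/mol.
a³ = (4.820 × 10^-8 cm)³ = 1.120 × 10^-22 cm³.
ρ = 4 × 56.08 / (6.022 × 10²³ × 1.120 × 10^-22) = 3.326 g/cm³ = 3330 kg/m³.

3330 kg/m³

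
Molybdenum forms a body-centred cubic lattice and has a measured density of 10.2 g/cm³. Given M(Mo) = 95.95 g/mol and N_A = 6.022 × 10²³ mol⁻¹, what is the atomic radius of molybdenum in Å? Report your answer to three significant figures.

1.36 Å

For a BCC cell (Z = 2), a³ = Z·M/(N_A·ρ) = 2 × 95.95 / (6.022 × 10²³ × 10.20) = 3.124 × 10^-23 cm³, so a = 3.150 × 10^-8 cm = 3.150 Å.
Atoms touch along the body diagonal, so √3·a = 4r, so r = 0.4330 × a = 1.36 Å.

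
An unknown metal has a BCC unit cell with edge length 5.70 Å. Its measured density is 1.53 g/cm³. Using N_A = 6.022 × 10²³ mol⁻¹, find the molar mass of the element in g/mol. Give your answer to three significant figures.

85.3 g/mol

A BCC cell has Z = 2 atoms; a = 5.700 × 10^-8 cm.
M = ρ·N_A·a³/Z = 1.53 × 6.022 × 10²³ × 1.852 × 10^-22 / 2 = 85.3 g/mol.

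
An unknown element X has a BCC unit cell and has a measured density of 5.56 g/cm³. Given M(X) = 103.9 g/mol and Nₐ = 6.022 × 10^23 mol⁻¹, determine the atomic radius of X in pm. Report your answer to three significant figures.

171 pm

For a BCC cell (Z = 2), a³ = Z·M/(N_A·ρ) = 2 × 103.9 / (6.022 × 10²³ × 5.560) = 6.206 × 10^-23 cm³, so a = 3.959 × 10^-8 cm = 395.9 pm.
Atoms touch along the body diagonal, so √3·a = 4r, so r = 0.4330 × a = 171 pm.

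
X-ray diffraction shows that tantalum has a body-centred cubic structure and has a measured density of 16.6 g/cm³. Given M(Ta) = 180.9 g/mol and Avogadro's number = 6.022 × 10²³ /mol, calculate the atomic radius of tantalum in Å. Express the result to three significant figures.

For a BCC cell (Z = 2), a³ = Z·M/(N_A·ρ) = 2 × 180.9 / (6.022 × 10²³ × 16.60) = 3.619 × 10^-23 cm³, so a = 3.308 × 10^-8 cm = 3.308 Å.
Atoms touch along the body diagonal, so √3·a = 4r, so r = 0.4330 × a = 1.43 Å.

1.43 Å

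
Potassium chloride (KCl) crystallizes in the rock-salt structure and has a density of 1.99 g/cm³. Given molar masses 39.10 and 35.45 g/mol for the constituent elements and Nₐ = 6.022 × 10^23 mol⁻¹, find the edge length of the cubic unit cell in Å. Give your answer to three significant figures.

6.29 Å

M(KCl) = 74.55 g/mol; Z = 4 formula units per cell.
a³ = Z·M/(N_A·ρ) = 4 × 74.55 / (6.022 × 10²³ × 1.99) = 2.488 × 10^-22 cm³, so a = 6.290 × 10^-8 cm = 6.29 Å.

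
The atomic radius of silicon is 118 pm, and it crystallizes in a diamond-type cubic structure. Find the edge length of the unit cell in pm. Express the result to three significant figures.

In a diamond cubic lattice, nearest neighbors lie along the body diagonal with √3·a = 8r.
a = 8r/√3 = 8 × 118 / 1.7321 = 545 pm.

545 pm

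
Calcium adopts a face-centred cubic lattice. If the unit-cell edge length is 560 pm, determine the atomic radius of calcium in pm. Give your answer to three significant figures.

In an FCC lattice, atoms touch along the face diagonal, so √2·a = 4r.
r = √2·a/4 = 1.4142 × 560 / 4 = 198 pm.

198 pm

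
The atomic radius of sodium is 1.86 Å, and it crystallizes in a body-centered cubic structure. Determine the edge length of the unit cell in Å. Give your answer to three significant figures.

4.30 Å

In a BCC lattice, atoms touch along the body diagonal, so √3·a = 4r.
a = 4r/√3 = 4 × 1.86 / 1.7321 = 4.30 Å.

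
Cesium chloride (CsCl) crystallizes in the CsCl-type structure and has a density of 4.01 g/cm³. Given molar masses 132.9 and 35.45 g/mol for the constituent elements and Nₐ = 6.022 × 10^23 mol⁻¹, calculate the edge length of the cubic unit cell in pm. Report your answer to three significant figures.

M(CsCl) = 168.35 g/mol; Z = 1 formula unit per cell.
a³ = Z·M/(N_A·ρ) = 1 × 168.35 / (6.022 × 10²³ × 4.01) = 6.972 × 10^-23 cm³, so a = 4.116 × 10^-8 cm = 412 pm.

412 pm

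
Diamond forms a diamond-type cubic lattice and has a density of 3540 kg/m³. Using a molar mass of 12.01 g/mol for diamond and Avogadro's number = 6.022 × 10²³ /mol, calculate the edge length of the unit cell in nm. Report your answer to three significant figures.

With Z = 8 atoms per diamond cubic cell, a³ = Z·M/(N_A·ρ) = 8 × 12.01 / (6.022 × 10²³ × 3.540 g/cm³) = 4.507 × 10^-23 cm³.
a = (4.507 × 10^-23)^(1/3) = 3.559 × 10^-8 cm = 0.356 nm.

0.356 nm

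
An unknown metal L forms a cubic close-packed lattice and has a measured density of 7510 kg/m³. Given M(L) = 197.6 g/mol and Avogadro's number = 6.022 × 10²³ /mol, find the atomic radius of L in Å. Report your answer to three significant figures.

1.98 Å

For an FCC cell (Z = 4), a³ = Z·M/(N_A·ρ) = 4 × 197.6 / (6.022 × 10²³ × 7.510) = 1.748 × 10^-22 cm³, so a = 5.591 × 10^-8 cm = 5.591 Å.
Atoms touch along the face diagonal, so √2·a = 4r, so r = 0.3536 × a = 1.98 Å.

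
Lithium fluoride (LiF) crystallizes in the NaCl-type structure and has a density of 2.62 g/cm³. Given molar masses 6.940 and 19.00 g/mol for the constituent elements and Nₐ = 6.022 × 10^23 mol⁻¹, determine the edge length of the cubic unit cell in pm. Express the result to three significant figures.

M(LiF) = 25.94 g/mol; Z = 4 formula units per cell.
a³ = Z·M/(N_A·ρ) = 4 × 25.94 / (6.022 × 10²³ × 2.62) = 6.576 × 10^-23 cm³, so a = 4.036 × 10^-8 cm = 404 pm.

404 pm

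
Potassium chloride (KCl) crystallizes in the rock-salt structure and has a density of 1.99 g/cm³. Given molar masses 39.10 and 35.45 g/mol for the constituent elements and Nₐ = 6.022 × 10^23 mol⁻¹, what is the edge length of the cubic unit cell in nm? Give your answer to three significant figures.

M(KCl) = 74.55 g/mol; Z = 4 formula units per cell.
a³ = Z·M/(N_A·ρ) = 4 × 74.55 / (6.022 × 10²³ × 1.99) = 2.488 × 10^-22 cm³, so a = 6.290 × 10^-8 cm = 0.629 nm.

0.629 nm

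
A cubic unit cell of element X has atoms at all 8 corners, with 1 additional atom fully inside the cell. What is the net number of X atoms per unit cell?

2

Corner atoms are shared by 8 cells (1/8 each), interior atoms are unshared.
Net atoms = 8 × 1/8 + 1 = 1 + 1 = 2.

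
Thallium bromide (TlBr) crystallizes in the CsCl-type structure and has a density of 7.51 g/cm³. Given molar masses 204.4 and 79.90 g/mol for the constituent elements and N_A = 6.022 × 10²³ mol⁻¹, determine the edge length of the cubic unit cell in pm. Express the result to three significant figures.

M(TlBr) = 284.3 g/mol; Z = 1 formula unit per cell.
a³ = Z·M/(N_A·ρ) = 1 × 284.3 / (6.022 × 10²³ × 7.51) = 6.286 × 10^-23 cm³, so a = 3.976 × 10^-8 cm = 398 pm.

398 pm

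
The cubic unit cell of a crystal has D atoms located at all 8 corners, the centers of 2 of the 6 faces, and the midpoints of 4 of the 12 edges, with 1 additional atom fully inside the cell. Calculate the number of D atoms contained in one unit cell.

4

Corner atoms are shared by 8 cells (1/8 each), face atoms by 2 (1/2 each), edge atoms by 4 (1/4 each), interior atoms are unshared.
Net atoms = 8 × 1/8 + 2 × 1/2 + 4 × 1/4 + 1 = 1 + 1 + 1 + 1 = 4.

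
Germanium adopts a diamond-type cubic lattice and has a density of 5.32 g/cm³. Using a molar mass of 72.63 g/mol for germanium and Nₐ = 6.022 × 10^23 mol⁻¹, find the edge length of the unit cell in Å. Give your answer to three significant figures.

5.66 Å

With Z = 8 atoms per diamond cubic cell, a³ = Z·M/(N_A·ρ) = 8 × 72.63 / (6.022 × 10²³ × 5.320 g/cm³) = 1.814 × 10^-22 cm³.
a = (1.814 × 10^-22)^(1/3) = 5.660 × 10^-8 cm = 5.66 Å.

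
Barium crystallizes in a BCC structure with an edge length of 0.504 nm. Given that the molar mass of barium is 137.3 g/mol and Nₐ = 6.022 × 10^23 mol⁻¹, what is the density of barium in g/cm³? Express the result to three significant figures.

3.56 g/cm³

A BCC unit cell contains Z = 2 atoms.
Cell volume: a³ = (0.504 nm)³ = (5.040 × 10^-8 cm)³ = 1.280 × 10^-22 cm³.
ρ = Z·M/(N_A·a³) = 2 × 137.3 / (6.022 × 10²³ × 1.280 × 10^-22) = 3.562 g/cm³.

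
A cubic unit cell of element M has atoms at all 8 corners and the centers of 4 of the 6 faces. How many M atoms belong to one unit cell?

3

Corner atoms are shared by 8 cells (1/8 each), face atoms by 2 (1/2 each).
Net atoms = 8 × 1/8 + 4 × 1/2 = 1 + 2 = 3.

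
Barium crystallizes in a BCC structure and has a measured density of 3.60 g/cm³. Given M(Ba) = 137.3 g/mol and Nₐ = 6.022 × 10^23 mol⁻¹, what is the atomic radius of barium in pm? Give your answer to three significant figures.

217 pm

For a BCC cell (Z = 2), a³ = Z·M/(N_A·ρ) = 2 × 137.3 / (6.022 × 10²³ × 3.600) = 1.267 × 10^-22 cm³, so a = 5.022 × 10^-8 cm = 502.2 pm.
Atoms touch along the body diagonal, so √3·a = 4r, so r = 0.4330 × a = 217 pm.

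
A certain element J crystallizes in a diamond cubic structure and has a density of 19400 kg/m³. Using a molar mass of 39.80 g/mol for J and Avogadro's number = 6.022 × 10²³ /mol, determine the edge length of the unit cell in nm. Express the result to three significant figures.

0.301 nm

With Z = 8 atoms per diamond cubic cell, a³ = Z·M/(N_A·ρ) = 8 × 39.80 / (6.022 × 10²³ × 19.40 g/cm³) = 2.725 × 10^-23 cm³.
a = (2.725 × 10^-23)^(1/3) = 3.009 × 10^-8 cm = 0.301 nm.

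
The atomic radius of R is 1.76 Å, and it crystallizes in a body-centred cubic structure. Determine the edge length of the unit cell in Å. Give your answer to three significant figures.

4.06 Å

In a BCC lattice, atoms touch along the body diagonal, so √3·a = 4r.
a = 4r/√3 = 4 × 1.76 / 1.7321 = 4.06 Å.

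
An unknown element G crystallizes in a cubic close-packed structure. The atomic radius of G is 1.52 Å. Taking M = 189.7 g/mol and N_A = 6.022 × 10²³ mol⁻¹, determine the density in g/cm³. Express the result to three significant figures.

15.9 g/cm³

In an FCC lattice, atoms touch along the face diagonal, so √2·a = 4r, giving a = 4.299 Å = 4.299 × 10^-8 cm.
With Z = 4, ρ = Z·M/(N_A·a³) = 4 × 189.7 / (6.022 × 10²³ × 7.946 × 10^-23) = 15.86 g/cm³.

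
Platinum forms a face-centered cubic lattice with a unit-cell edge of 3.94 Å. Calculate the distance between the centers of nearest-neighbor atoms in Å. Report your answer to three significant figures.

In an FCC structure, atoms touch along the face diagonal, so √2·a = 4r; the nearest-neighbor distance equals 2r = 0.7071·a.
d = 0.7071 × 3.94 = 2.79 Å.

2.79 Å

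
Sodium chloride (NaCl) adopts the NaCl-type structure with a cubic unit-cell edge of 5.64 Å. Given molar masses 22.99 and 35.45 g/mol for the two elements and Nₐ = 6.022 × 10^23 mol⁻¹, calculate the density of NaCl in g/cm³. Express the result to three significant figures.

The NaCl-type structure contains Z = 4 formula units per cell; M(NaCl) = 22.99 + 35.45 = 58.44 g/mol.
a³ = (5.640 × 10^-8 cm)³ = 1.794 × 10^-22 cm³.
ρ = 4 × 58.44 / (6.022 × 10²³ × 1.794 × 10^-22) = 2.164 g/cm³.

2.16 g/cm³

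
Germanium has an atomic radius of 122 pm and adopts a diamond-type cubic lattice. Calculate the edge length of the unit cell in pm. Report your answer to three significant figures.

In a diamond cubic lattice, nearest neighbors lie along the body diagonal with √3·a = 8r.
a = 8r/√3 = 8 × 122 / 1.7321 = 563 pm.

563 pm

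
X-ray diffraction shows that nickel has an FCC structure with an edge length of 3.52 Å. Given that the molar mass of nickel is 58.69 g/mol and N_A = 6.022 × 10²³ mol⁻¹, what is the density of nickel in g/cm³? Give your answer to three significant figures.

8.94 g/cm³

An FCC unit cell contains Z = 4 atoms.
Cell volume: a³ = (3.52 Å)³ = (3.520 × 10^-8 cm)³ = 4.361 × 10^-23 cm³.
ρ = Z·M/(N_A·a³) = 4 × 58.69 / (6.022 × 10²³ × 4.361 × 10^-23) = 8.938 g/cm³.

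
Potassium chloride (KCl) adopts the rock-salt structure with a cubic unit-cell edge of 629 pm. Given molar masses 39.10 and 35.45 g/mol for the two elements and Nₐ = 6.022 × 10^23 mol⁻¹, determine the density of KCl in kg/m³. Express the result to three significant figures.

1990 kg/m³

The rock-salt structure contains Z = 4 formula units per cell; M(KCl) = 39.10 + 35.45 = 74.55 g/mol.
a³ = (6.290 × 10^-8 cm)³ = 2.489 × 10^-22 cm³.
ρ = 4 × 74.55 / (6.022 × 10²³ × 2.489 × 10^-22) = 1.990 g/cm³ = 1990 kg/m³.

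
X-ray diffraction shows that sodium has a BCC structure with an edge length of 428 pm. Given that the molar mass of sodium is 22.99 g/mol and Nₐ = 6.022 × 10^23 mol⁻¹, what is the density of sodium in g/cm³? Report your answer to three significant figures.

A BCC unit cell contains Z = 2 atoms.
Cell volume: a³ = (428 pm)³ = (4.280 × 10^-8 cm)³ = 7.840 × 10^-23 cm³.
ρ = Z·M/(N_A·a³) = 2 × 22.99 / (6.022 × 10²³ × 7.840 × 10^-23) = 0.9739 g/cm³.

0.974 g/cm³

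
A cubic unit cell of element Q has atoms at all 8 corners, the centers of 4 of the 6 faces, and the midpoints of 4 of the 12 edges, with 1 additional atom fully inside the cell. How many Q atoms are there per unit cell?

Corner atoms are shared by 8 cells (1/8 each), face atoms by 2 (1/2 each), edge atoms by 4 (1/4 each), interior atoms are unshared.
Net atoms = 8 × 1/8 + 4 × 1/2 + 4 × 1/4 + 1 = 1 + 2 + 1 + 1 = 5.

5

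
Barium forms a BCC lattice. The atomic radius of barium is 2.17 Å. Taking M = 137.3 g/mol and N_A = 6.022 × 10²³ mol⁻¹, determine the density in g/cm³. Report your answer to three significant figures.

In a BCC lattice, atoms touch along the body diagonal, so √3·a = 4r, giving a = 5.011 Å = 5.011 × 10^-8 cm.
With Z = 2, ρ = Z·M/(N_A·a³) = 2 × 137.3 / (6.022 × 10²³ × 1.259 × 10^-22) = 3.623 g/cm³.

3.62 g/cm³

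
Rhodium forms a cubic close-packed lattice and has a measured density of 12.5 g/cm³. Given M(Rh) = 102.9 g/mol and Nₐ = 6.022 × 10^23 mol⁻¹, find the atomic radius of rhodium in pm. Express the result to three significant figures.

134 pm

For an FCC cell (Z = 4), a³ = Z·M/(N_A·ρ) = 4 × 102.9 / (6.022 × 10²³ × 12.50) = 5.468 × 10^-23 cm³, so a = 3.796 × 10^-8 cm = 379.6 pm.
Atoms touch along the face diagonal, so √2·a = 4r, so r = 0.3536 × a = 134 pm.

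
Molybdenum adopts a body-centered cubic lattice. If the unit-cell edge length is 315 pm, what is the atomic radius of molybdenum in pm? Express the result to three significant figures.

136 pm

In a BCC lattice, atoms touch along the body diagonal, so √3·a = 4r.
r = √3·a/4 = 1.7321 × 315 / 4 = 136 pm.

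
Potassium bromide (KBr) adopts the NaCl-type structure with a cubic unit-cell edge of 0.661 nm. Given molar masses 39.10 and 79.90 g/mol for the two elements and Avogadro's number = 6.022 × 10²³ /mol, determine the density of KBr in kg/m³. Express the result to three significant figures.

The NaCl-type structure contains Z = 4 formula units per cell; M(KBr) = 39.10 + 79.90 = 119.0 g/mol.
a³ = (6.610 × 10^-8 cm)³ = 2.888 × 10^-22 cm³.
ρ = 4 × 119.0 / (6.022 × 10²³ × 2.888 × 10^-22) = 2.737 g/cm³ = 2740 kg/m³.

2740 kg/m³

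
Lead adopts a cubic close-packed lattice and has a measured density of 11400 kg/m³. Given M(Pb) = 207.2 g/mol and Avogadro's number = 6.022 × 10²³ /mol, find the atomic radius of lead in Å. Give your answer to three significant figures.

1.75 Å

For an FCC cell (Z = 4), a³ = Z·M/(N_A·ρ) = 4 × 207.2 / (6.022 × 10²³ × 11.40) = 1.207 × 10^-22 cm³, so a = 4.942 × 10^-8 cm = 4.942 Å.
Atoms touch along the face diagonal, so √2·a = 4r, so r = 0.3536 × a = 1.75 Å.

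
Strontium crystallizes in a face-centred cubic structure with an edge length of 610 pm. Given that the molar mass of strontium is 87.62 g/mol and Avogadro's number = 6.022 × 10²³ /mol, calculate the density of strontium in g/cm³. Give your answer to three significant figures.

An FCC unit cell contains Z = 4 atoms.
Cell volume: a³ = (610 pm)³ = (6.100 × 10^-8 cm)³ = 2.270 × 10^-22 cm³.
ρ = Z·M/(N_A·a³) = 4 × 87.62 / (6.022 × 10²³ × 2.270 × 10^-22) = 2.564 g/cm³.

2.56 g/cm³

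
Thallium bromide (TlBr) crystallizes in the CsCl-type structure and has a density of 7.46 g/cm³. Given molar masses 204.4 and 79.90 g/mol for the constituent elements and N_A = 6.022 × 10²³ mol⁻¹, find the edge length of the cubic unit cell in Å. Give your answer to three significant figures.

3.99 Å

M(TlBr) = 284.3 g/mol; Z = 1 formula unit per cell.
a³ = Z·M/(N_A·ρ) = 1 × 284.3 / (6.022 × 10²³ × 7.46) = 6.328 × 10^-23 cm³, so a = 3.985 × 10^-8 cm = 3.99 Å.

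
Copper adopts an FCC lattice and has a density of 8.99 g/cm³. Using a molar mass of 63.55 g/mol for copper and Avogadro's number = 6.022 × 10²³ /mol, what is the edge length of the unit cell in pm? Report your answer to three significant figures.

361 pm

With Z = 4 atoms per FCC cell, a³ = Z·M/(N_A·ρ) = 4 × 63.55 / (6.022 × 10²³ × 8.990 g/cm³) = 4.695 × 10^-23 cm³.
a = (4.695 × 10^-23)^(1/3) = 3.608 × 10^-8 cm = 361 pm.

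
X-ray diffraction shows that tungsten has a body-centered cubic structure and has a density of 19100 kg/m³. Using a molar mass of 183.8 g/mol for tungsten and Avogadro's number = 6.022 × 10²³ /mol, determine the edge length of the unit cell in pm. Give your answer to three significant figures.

317 pm

With Z = 2 atoms per BCC cell, a³ = Z·M/(N_A·ρ) = 2 × 183.8 / (6.022 × 10²³ × 19.10 g/cm³) = 3.196 × 10^-23 cm³.
a = (3.196 × 10^-23)^(1/3) = 3.173 × 10^-8 cm = 317 pm.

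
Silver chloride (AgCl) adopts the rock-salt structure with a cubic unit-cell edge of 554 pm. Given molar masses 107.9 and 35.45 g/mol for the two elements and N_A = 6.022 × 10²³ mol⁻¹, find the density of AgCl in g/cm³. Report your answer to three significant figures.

5.60 g/cm³

The rock-salt structure contains Z = 4 formula units per cell; M(AgCl) = 107.9 + 35.45 = 143.35 g/mol.
a³ = (5.540 × 10^-8 cm)³ = 1.700 × 10^-22 cm³.
ρ = 4 × 143.35 / (6.022 × 10²³ × 1.700 × 10^-22) = 5.600 g/cm³.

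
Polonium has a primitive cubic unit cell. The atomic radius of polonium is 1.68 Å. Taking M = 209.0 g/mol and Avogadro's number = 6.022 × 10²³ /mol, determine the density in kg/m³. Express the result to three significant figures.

9150 kg/m³

In a simple cubic lattice, atoms touch along the cell edge, so a = 2r, giving a = 3.360 Å = 3.360 × 10^-8 cm.
With Z = 1, ρ = Z·M/(N_A·a³) = 1 × 209.0 / (6.022 × 10²³ × 3.793 × 10^-23) = 9.149 g/cm³ = 9150 kg/m³.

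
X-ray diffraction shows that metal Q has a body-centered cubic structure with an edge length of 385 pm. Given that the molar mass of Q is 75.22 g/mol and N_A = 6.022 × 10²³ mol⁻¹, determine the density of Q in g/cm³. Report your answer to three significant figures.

A BCC unit cell contains Z = 2 atoms.
Cell volume: a³ = (385 pm)³ = (3.850 × 10^-8 cm)³ = 5.707 × 10^-23 cm³.
ρ = Z·M/(N_A·a³) = 2 × 75.22 / (6.022 × 10²³ × 5.707 × 10^-23) = 4.378 g/cm³.

4.38 g/cm³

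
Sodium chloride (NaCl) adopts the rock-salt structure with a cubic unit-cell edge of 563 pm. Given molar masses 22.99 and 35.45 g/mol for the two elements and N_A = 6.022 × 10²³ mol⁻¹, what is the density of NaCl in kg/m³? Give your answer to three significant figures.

2180 kg/m³

The rock-salt structure contains Z = 4 formula units per cell; M(NaCl) = 22.99 + 35.45 = 58.44 g/mol.
a³ = (5.630 × 10^-8 cm)³ = 1.785 × 10^-22 cm³.
ρ = 4 × 58.44 / (6.022 × 10²³ × 1.785 × 10^-22) = 2.175 g/cm³ = 2180 kg/m³.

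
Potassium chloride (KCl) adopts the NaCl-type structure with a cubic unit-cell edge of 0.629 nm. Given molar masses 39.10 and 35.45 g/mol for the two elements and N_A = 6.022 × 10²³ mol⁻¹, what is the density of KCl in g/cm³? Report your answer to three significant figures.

1.99 g/cm³

The NaCl-type structure contains Z = 4 formula units per cell; M(KCl) = 39.10 + 35.45 = 74.55 g/mol.
a³ = (6.290 × 10^-8 cm)³ = 2.489 × 10^-22 cm³.
ρ = 4 × 74.55 / (6.022 × 10²³ × 2.489 × 10^-22) = 1.990 g/cm³.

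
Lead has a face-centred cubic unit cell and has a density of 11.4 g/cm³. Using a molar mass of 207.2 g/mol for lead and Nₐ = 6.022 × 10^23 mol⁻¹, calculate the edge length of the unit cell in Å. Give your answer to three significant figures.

4.94 Å

With Z = 4 atoms per FCC cell, a³ = Z·M/(N_A·ρ) = 4 × 207.2 / (6.022 × 10²³ × 11.40 g/cm³) = 1.207 × 10^-22 cm³.
a = (1.207 × 10^-22)^(1/3) = 4.942 × 10^-8 cm = 4.94 Å.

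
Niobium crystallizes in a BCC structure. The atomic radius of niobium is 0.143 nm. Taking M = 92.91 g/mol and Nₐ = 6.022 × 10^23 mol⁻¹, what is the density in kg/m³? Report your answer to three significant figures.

8570 kg/m³

In a BCC lattice, atoms touch along the body diagonal, so √3·a = 4r, giving a = 0.3302 nm = 3.302 × 10^-8 cm.
With Z = 2, ρ = Z·M/(N_A·a³) = 2 × 92.91 / (6.022 × 10²³ × 3.602 × 10^-23) = 8.567 g/cm³ = 8570 kg/m³.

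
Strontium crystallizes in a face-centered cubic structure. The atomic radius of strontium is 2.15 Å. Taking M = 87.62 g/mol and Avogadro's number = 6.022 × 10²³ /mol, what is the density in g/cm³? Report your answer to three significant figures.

In an FCC lattice, atoms touch along the face diagonal, so √2·a = 4r, giving a = 6.081 Å = 6.081 × 10^-8 cm.
With Z = 4, ρ = Z·M/(N_A·a³) = 4 × 87.62 / (6.022 × 10²³ × 2.249 × 10^-22) = 2.588 g/cm³.

2.59 g/cm³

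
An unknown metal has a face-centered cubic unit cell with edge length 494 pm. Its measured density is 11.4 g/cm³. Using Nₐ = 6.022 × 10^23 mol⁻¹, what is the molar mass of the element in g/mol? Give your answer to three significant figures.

An FCC cell has Z = 4 atoms; a = 4.940 × 10^-8 cm.
M = ρ·N_A·a³/Z = 11.4 × 6.022 × 10²³ × 1.206 × 10^-22 / 4 = 207 g/mol.

207 g/mol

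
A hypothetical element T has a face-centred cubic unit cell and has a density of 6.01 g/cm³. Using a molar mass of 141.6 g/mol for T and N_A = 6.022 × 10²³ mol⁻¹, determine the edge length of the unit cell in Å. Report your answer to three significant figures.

With Z = 4 atoms per FCC cell, a³ = Z·M/(N_A·ρ) = 4 × 141.6 / (6.022 × 10²³ × 6.010 g/cm³) = 1.565 × 10^-22 cm³.
a = (1.565 × 10^-22)^(1/3) = 5.389 × 10^-8 cm = 5.39 Å.

5.39 Å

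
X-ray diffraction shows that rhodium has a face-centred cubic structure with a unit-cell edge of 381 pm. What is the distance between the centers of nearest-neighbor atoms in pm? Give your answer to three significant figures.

269 pm

In an FCC structure, atoms touch along the face diagonal, so √2·a = 4r; the nearest-neighbor distance equals 2r = 0.7071·a.
d = 0.7071 × 381 = 269 pm.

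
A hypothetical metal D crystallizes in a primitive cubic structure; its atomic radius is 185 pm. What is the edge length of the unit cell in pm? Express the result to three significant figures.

In a simple cubic lattice, atoms touch along the cell edge, so a = 2r.
a = 2r = 2 × 185 = 370 pm.

370 pm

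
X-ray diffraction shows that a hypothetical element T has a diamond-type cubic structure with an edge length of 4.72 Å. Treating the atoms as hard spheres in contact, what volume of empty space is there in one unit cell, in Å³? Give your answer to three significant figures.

In a diamond cubic lattice nearest neighbors lie along the body diagonal with √3·a = 8r, so r = 0.2165a = 1.022 Å.
V_cell = a³ = 105.2 Å³; V_atoms = 8 × (4/3)πr³ = 35.76 Å³.
Empty space = 105.2 − 35.76 = 69.4 Å³.

69.4 Å³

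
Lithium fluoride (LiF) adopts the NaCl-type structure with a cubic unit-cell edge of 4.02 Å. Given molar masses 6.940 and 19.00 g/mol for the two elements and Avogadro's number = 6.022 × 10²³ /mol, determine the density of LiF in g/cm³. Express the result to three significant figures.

The NaCl-type structure contains Z = 4 formula units per cell; M(LiF) = 6.940 + 19.00 = 25.94 g/mol.
a³ = (4.020 × 10^-8 cm)³ = 6.496 × 10^-23 cm³.
ρ = 4 × 25.94 / (6.022 × 10²³ × 6.496 × 10^-23) = 2.652 g/cm³.

2.65 g/cm³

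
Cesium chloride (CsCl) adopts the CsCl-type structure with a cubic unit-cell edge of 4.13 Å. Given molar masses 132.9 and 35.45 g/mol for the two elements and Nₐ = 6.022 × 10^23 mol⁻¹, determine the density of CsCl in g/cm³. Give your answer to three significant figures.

3.97 g/cm³

The CsCl-type structure contains Z = 1 formula unit per cell; M(CsCl) = 132.9 + 35.45 = 168.35 g/mol.
a³ = (4.130 × 10^-8 cm)³ = 7.044 × 10^-23 cm³.
ρ = 1 × 168.35 / (6.022 × 10²³ × 7.044 × 10^-23) = 3.968 g/cm³.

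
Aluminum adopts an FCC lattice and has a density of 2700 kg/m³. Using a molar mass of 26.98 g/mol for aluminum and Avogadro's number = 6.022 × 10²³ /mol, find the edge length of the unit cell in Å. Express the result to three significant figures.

4.05 Å

With Z = 4 atoms per FCC cell, a³ = Z·M/(N_A·ρ) = 4 × 26.98 / (6.022 × 10²³ × 2.700 g/cm³) = 6.637 × 10^-23 cm³.
a = (6.637 × 10^-23)^(1/3) = 4.049 × 10^-8 cm = 4.05 Å.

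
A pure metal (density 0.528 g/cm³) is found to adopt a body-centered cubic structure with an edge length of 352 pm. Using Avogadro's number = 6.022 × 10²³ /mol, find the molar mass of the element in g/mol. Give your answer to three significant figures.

A BCC cell has Z = 2 atoms; a = 3.520 × 10^-8 cm.
M = ρ·N_A·a³/Z = 0.528 × 6.022 × 10²³ × 4.361 × 10^-23 / 2 = 6.93 g/mol.

6.93 g/mol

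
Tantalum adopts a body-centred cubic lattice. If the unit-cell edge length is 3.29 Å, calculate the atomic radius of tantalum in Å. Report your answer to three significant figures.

1.42 Å

In a BCC lattice, atoms touch along the body diagonal, so √3·a = 4r.
r = √3·a/4 = 1.7321 × 3.29 / 4 = 1.42 Å.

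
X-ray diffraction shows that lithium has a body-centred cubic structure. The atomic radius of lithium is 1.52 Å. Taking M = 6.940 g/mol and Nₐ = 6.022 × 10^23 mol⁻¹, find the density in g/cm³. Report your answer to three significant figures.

In a BCC lattice, atoms touch along the body diagonal, so √3·a = 4r, giving a = 3.510 Å = 3.510 × 10^-8 cm.
With Z = 2, ρ = Z·M/(N_A·a³) = 2 × 6.940 / (6.022 × 10²³ × 4.325 × 10^-23) = 0.5329 g/cm³.

0.533 g/cm³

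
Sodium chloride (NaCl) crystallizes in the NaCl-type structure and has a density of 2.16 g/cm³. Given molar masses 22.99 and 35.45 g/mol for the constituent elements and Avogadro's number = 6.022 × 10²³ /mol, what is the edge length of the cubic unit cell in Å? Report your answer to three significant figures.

5.64 Å

M(NaCl) = 58.44 g/mol; Z = 4 formula units per cell.
a³ = Z·M/(N_A·ρ) = 4 × 58.44 / (6.022 × 10²³ × 2.16) = 1.797 × 10^-22 cm³, so a = 5.643 × 10^-8 cm = 5.64 Å.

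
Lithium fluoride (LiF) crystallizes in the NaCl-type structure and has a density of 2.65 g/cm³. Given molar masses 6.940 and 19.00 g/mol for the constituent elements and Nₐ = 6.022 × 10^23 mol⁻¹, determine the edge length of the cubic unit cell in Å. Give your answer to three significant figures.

M(LiF) = 25.94 g/mol; Z = 4 formula units per cell.
a³ = Z·M/(N_A·ρ) = 4 × 25.94 / (6.022 × 10²³ × 2.65) = 6.502 × 10^-23 cm³, so a = 4.021 × 10^-8 cm = 4.02 Å.

4.02 Å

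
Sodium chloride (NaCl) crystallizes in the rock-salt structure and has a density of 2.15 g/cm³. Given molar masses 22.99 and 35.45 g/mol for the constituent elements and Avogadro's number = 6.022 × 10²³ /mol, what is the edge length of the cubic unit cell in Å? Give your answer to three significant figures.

M(NaCl) = 58.44 g/mol; Z = 4 formula units per cell.
a³ = Z·M/(N_A·ρ) = 4 × 58.44 / (6.022 × 10²³ × 2.15) = 1.805 × 10^-22 cm³, so a = 5.652 × 10^-8 cm = 5.65 Å.

5.65 Å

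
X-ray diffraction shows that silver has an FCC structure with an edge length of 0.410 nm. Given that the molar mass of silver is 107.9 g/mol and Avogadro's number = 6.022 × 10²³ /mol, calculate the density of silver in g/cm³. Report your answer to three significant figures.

10.4 g/cm³

An FCC unit cell contains Z = 4 atoms.
Cell volume: a³ = (0.410 nm)³ = (4.100 × 10^-8 cm)³ = 6.892 × 10^-23 cm³.
ρ = Z·M/(N_A·a³) = 4 × 107.9 / (6.022 × 10²³ × 6.892 × 10^-23) = 10.40 g/cm³.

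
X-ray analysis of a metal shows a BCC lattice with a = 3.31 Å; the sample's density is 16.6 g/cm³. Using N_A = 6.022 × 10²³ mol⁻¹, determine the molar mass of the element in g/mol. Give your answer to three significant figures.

181 g/mol

A BCC cell has Z = 2 atoms; a = 3.310 × 10^-8 cm.
M = ρ·N_A·a³/Z = 16.6 × 6.022 × 10²³ × 3.626 × 10^-23 / 2 = 181 g/mol.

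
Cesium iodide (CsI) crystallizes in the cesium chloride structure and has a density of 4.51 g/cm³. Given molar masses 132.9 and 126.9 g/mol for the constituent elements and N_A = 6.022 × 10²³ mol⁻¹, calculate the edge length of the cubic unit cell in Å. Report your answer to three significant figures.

4.57 Å

M(CsI) = 259.8 g/mol; Z = 1 formula unit per cell.
a³ = Z·M/(N_A·ρ) = 1 × 259.8 / (6.022 × 10²³ × 4.51) = 9.566 × 10^-23 cm³, so a = 4.573 × 10^-8 cm = 4.57 Å.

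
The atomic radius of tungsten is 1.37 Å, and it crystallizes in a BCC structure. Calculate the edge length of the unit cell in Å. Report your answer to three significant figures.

3.16 Å

In a BCC lattice, atoms touch along the body diagonal, so √3·a = 4r.
a = 4r/√3 = 4 × 1.37 / 1.7321 = 3.16 Å.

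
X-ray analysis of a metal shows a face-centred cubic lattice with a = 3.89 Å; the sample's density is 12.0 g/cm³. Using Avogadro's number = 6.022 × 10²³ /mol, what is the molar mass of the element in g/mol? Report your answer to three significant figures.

An FCC cell has Z = 4 atoms; a = 3.890 × 10^-8 cm.
M = ρ·N_A·a³/Z = 12.0 × 6.022 × 10²³ × 5.886 × 10^-23 / 4 = 106 g/mol.

106 g/mol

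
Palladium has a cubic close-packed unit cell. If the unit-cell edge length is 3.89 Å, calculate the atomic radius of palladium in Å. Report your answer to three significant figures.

In an FCC lattice, atoms touch along the face diagonal, so √2·a = 4r.
r = √2·a/4 = 1.4142 × 3.89 / 4 = 1.38 Å.

1.38 Å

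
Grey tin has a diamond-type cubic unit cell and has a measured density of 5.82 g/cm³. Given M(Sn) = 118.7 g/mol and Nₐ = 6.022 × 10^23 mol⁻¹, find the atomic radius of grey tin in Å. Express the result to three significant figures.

For a diamond cubic cell (Z = 8), a³ = Z·M/(N_A·ρ) = 8 × 118.7 / (6.022 × 10²³ × 5.820) = 2.709 × 10^-22 cm³, so a = 6.471 × 10^-8 cm = 6.471 Å.
Nearest neighbors lie along the body diagonal with √3·a = 8r, so r = 0.2165 × a = 1.40 Å.

1.40 Å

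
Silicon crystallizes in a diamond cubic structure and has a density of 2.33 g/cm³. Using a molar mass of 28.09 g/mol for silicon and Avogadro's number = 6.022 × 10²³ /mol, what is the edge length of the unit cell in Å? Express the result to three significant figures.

5.43 Å

With Z = 8 atoms per diamond cubic cell, a³ = Z·M/(N_A·ρ) = 8 × 28.09 / (6.022 × 10²³ × 2.330 g/cm³) = 1.602 × 10^-22 cm³.
a = (1.602 × 10^-22)^(1/3) = 5.431 × 10^-8 cm = 5.43 Å.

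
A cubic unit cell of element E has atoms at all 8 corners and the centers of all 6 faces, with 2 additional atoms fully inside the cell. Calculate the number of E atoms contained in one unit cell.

Corner atoms are shared by 8 cells (1/8 each), face atoms by 2 (1/2 each), interior atoms are unshared.
Net atoms = 8 × 1/8 + 6 × 1/2 + 2 = 1 + 3 + 2 = 6.

6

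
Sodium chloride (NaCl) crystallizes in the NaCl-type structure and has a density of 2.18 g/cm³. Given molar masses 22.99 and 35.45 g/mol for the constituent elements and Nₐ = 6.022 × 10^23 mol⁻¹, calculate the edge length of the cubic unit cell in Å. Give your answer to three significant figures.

M(NaCl) = 58.44 g/mol; Z = 4 formula units per cell.
a³ = Z·M/(N_A·ρ) = 4 × 58.44 / (6.022 × 10²³ × 2.18) = 1.781 × 10^-22 cm³, so a = 5.626 × 10^-8 cm = 5.63 Å.

5.63 Å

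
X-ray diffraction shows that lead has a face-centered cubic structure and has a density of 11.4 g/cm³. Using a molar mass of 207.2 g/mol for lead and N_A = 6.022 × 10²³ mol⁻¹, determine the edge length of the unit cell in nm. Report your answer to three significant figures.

With Z = 4 atoms per FCC cell, a³ = Z·M/(N_A·ρ) = 4 × 207.2 / (6.022 × 10²³ × 11.40 g/cm³) = 1.207 × 10^-22 cm³.
a = (1.207 × 10^-22)^(1/3) = 4.942 × 10^-8 cm = 0.494 nm.

0.494 nm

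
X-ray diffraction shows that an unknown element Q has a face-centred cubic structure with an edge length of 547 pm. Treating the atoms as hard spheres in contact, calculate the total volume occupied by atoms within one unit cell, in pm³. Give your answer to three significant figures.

In an FCC lattice atoms touch along the face diagonal, so √2·a = 4r, so r = 0.3536a = 193.4 pm.
V_atoms = Z × (4/3)πr³ = 4 × (4/3)π × (193.4)³ = 1.21 × 10^8 pm³.

1.21 × 10^8 pm³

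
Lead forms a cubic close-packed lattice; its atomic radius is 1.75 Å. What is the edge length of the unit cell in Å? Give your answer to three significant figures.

In an FCC lattice, atoms touch along the face diagonal, so √2·a = 4r.
a = 4r/√2 = 4 × 1.75 / 1.4142 = 4.95 Å.

4.95 Å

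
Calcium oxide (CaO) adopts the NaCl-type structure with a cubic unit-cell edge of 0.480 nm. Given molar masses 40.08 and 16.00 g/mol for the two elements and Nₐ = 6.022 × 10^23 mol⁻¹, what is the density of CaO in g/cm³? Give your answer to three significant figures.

The NaCl-type structure contains Z = 4 formula units per cell; M(CaO) = 40.08 + 16.00 = 56.08 g/mol.
a³ = (4.800 × 10^-8 cm)³ = 1.106 × 10^-22 cm³.
ρ = 4 × 56.08 / (6.022 × 10²³ × 1.106 × 10^-22) = 3.368 g/cm³.

3.37 g/cm³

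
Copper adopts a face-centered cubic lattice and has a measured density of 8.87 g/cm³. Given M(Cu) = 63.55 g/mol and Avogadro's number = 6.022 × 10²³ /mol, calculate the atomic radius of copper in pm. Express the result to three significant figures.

128 pm

For an FCC cell (Z = 4), a³ = Z·M/(N_A·ρ) = 4 × 63.55 / (6.022 × 10²³ × 8.870) = 4.759 × 10^-23 cm³, so a = 3.624 × 10^-8 cm = 362.4 pm.
Atoms touch along the face diagonal, so √2·a = 4r, so r = 0.3536 × a = 128 pm.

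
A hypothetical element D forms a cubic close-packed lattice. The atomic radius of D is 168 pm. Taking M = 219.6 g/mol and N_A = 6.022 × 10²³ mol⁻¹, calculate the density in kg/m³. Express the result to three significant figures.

13600 kg/m³

In an FCC lattice, atoms touch along the face diagonal, so √2·a = 4r, giving a = 475.2 pm = 4.752 × 10^-8 cm.
With Z = 4, ρ = Z·M/(N_A·a³) = 4 × 219.6 / (6.022 × 10²³ × 1.073 × 10^-22) = 13.60 g/cm³ = 13600 kg/m³.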